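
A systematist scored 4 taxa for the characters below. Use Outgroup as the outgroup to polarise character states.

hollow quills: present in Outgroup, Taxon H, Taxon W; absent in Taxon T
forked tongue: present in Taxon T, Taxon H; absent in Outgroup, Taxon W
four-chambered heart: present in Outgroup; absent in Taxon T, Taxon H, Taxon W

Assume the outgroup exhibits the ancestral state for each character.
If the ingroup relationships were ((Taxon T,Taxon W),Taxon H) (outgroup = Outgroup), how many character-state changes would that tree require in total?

Map each character onto ((Taxon T,Taxon W),Taxon H) (rooted by Outgroup) and count the minimum state changes it requires (Fitch parsimony):
hollow quills: 1; forked tongue: 2; four-chambered heart: 1.
Total tree length = 4.

4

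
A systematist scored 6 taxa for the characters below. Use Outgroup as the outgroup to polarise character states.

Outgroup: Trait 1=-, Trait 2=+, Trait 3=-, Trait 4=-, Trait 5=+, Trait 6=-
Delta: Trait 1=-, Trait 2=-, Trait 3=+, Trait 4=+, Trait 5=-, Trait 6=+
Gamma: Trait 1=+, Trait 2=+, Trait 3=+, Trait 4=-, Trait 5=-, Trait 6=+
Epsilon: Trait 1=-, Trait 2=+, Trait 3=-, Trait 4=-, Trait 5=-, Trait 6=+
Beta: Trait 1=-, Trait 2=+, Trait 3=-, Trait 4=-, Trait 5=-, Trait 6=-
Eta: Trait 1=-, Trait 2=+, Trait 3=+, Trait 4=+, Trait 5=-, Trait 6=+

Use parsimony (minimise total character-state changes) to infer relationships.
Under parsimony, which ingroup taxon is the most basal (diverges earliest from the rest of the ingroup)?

Beta

Character polarity is set by the outgroup: the derived state is whichever differs from the outgroup's state, so for Trait 2, Trait 5 the derived state is '-', and for the remaining characters it is '+'.
Trait 1 (derived state '+') is unique to Gamma (autapomorphy; uninformative for grouping).
Trait 2 (derived state '-') is unique to Delta (autapomorphy; uninformative for grouping).
Trait 3: derived state '+' in Delta, Eta, and Gamma only — synapomorphy for {Delta, Eta, Gamma}.
Trait 4 (derived state '+') is shared by Delta and Eta — a synapomorphy uniting that clade.
All ingroup taxa share the derived state '-' for Trait 5; it defines the ingroup but does not resolve relationships within it.
Only Delta, Epsilon, Eta, and Gamma show the derived state '+' for Trait 6, supporting them as a clade.
Most parsimonious ingroup topology: ((((Delta,Eta),Gamma),Epsilon),Beta).
Beta is sister to the clade containing all other ingroup taxa, so it is the earliest-diverging (most basal) ingroup lineage.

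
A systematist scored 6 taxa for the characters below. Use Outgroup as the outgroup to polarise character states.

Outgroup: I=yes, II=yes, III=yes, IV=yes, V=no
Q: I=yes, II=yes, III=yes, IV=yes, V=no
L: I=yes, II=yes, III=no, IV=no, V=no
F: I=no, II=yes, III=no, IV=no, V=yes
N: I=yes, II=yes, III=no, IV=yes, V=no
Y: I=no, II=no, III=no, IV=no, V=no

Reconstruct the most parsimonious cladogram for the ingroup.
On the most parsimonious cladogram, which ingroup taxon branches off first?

Q

Character polarity is set by the outgroup: the derived state is whichever differs from the outgroup's state, so for I, II, III, IV the derived state is 'no', and for the remaining characters it is 'yes'.
I: derived state 'no' in F and Y only — synapomorphy for {F, Y}.
II: derived state 'no' in Y only — an autapomorphy, so it tells us nothing about relationships among taxa.
Only F, L, N, and Y show the derived state 'no' for III, supporting them as a clade.
Only F, L, and Y show the derived state 'no' for IV, supporting them as a clade.
V (derived state 'yes') is unique to F (autapomorphy; uninformative for grouping).
Most parsimonious ingroup topology: (Q,((L,(F,Y)),N)).
Q is sister to the clade containing all other ingroup taxa, so it is the earliest-diverging (most basal) ingroup lineage.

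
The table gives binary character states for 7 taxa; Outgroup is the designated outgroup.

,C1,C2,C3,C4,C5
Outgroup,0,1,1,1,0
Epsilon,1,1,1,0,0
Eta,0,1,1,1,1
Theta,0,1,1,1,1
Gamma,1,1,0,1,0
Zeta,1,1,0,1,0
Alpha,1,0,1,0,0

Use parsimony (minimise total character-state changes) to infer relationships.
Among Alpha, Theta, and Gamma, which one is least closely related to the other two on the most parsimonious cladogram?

Theta

Character polarity is set by the outgroup: the derived state is whichever differs from the outgroup's state, so for C2, C3, C4 the derived state is '0', and for the remaining characters it is '1'.
C1: derived state '1' in Alpha, Epsilon, Gamma, and Zeta only — synapomorphy for {Alpha, Epsilon, Gamma, Zeta}.
C2: derived state '0' in Alpha only — an autapomorphy, so it tells us nothing about relationships among taxa.
C3: derived state '0' in Gamma and Zeta only — synapomorphy for {Gamma, Zeta}.
Only Alpha and Epsilon show the derived state '0' for C4, supporting them as a clade.
Only Eta and Theta show the derived state '1' for C5, supporting them as a clade.
Most parsimonious ingroup topology: (((Epsilon,Alpha),(Gamma,Zeta)),(Eta,Theta)).
Alpha and Gamma share a more recent common ancestor with each other than either does with Theta, so Theta is the least closely related of the three.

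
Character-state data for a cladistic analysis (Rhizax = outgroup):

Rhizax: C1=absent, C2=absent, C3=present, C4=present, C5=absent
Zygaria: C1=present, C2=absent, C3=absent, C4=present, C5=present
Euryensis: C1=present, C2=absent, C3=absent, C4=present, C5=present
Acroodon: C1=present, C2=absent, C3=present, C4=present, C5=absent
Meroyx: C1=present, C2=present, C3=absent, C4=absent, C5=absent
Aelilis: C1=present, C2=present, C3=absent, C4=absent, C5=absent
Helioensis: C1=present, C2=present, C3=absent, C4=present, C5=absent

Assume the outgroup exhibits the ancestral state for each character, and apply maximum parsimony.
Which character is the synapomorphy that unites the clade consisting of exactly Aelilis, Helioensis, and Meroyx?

Character polarity is set by the outgroup: the derived state is whichever differs from the outgroup's state, so for C3, C4 the derived state is 'absent', and for the remaining characters it is 'present'.
C1 (derived state 'present') is shared by all ingroup taxa — unites the whole ingroup.
Only Aelilis, Helioensis, and Meroyx show the derived state 'present' for C2, supporting them as a clade.
Only Aelilis, Euryensis, Helioensis, Meroyx, and Zygaria show the derived state 'absent' for C3, supporting them as a clade.
C4: derived state 'absent' in Aelilis and Meroyx only — synapomorphy for {Aelilis, Meroyx}.
Only Euryensis and Zygaria show the derived state 'present' for C5, supporting them as a clade.
Most parsimonious ingroup topology: (((Zygaria,Euryensis),((Meroyx,Aelilis),Helioensis)),Acroodon).
The clade {Aelilis, Helioensis, Meroyx} is supported by C2: its derived state 'present' occurs in exactly those taxa and in no other taxon (including the outgroup).

C2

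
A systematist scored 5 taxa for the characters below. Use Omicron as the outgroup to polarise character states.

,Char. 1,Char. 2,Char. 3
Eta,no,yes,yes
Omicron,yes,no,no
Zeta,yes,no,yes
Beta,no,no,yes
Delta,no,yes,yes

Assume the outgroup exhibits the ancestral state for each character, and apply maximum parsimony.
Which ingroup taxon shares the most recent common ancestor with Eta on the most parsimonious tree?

Character polarity is set by the outgroup: the derived state is whichever differs from the outgroup's state, so for Char. 1 the derived state is 'no', and for the remaining characters it is 'yes'.
Only Beta, Delta, and Eta show the derived state 'no' for Char. 1, supporting them as a clade.
Only Delta and Eta show the derived state 'yes' for Char. 2, supporting them as a clade.
All ingroup taxa share the derived state 'yes' for Char. 3; it defines the ingroup but does not resolve relationships within it.
Most parsimonious ingroup topology: ((Beta,(Eta,Delta)),Zeta).
Eta and Delta form a cherry on this tree, so they are sister taxa.

Delta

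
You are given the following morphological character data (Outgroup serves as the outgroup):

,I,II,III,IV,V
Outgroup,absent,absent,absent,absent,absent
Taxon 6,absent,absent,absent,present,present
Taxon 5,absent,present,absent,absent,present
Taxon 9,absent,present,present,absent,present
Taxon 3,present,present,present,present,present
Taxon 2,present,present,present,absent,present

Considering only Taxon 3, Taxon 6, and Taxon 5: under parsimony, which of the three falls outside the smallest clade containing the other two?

The outgroup has state 'absent' for every character, so 'present' is the derived state throughout.
Only Taxon 2 and Taxon 3 show the derived state 'present' for I, supporting them as a clade.
II (derived state 'present') is shared by Taxon 2, Taxon 3, Taxon 5, and Taxon 9 — a synapomorphy uniting that clade.
III (derived state 'present') is shared by Taxon 2, Taxon 3, and Taxon 9 — a synapomorphy uniting that clade.
IV (state 'present') occurs in Taxon 3 and Taxon 6 but conflicts with the nesting implied by the other characters — most parsimoniously interpreted as homoplasy.
All ingroup taxa share the derived state 'present' for V; it defines the ingroup but does not resolve relationships within it.
Most parsimonious ingroup topology: (Taxon 6,(Taxon 5,(Taxon 9,(Taxon 3,Taxon 2)))).
Taxon 3 and Taxon 5 share a more recent common ancestor with each other than either does with Taxon 6, so Taxon 6 is the least closely related of the three.

Taxon 6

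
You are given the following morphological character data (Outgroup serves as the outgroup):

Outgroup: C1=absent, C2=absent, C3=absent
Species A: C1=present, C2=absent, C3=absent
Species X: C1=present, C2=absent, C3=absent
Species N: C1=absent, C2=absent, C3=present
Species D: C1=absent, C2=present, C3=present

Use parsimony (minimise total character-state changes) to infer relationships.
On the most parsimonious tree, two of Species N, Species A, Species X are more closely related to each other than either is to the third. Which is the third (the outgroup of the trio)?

Species N

The outgroup has state 'absent' for every character, so 'present' is the derived state throughout.
C1: derived state 'present' in Species A and Species X only — synapomorphy for {Species A, Species X}.
C2 (derived state 'present') is unique to Species D (autapomorphy; uninformative for grouping).
Only Species D and Species N show the derived state 'present' for C3, supporting them as a clade.
Most parsimonious ingroup topology: ((Species A,Species X),(Species N,Species D)).
Species X and Species A share a more recent common ancestor with each other than either does with Species N, so Species N is the least closely related of the three.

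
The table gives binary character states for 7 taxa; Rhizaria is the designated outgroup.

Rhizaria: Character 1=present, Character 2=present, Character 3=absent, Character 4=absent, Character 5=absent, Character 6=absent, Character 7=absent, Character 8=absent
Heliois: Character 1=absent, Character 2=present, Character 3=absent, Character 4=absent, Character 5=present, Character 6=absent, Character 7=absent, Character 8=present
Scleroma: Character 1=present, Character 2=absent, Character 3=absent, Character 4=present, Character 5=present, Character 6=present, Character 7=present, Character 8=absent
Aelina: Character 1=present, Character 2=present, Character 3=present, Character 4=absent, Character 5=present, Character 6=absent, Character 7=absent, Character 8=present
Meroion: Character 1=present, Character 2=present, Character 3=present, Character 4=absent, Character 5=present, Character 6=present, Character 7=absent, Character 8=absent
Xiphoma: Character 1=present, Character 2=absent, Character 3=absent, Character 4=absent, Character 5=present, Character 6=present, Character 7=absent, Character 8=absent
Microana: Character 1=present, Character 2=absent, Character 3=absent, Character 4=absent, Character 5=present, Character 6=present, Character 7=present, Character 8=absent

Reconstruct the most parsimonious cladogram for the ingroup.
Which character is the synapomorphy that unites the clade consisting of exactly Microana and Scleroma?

Character polarity is set by the outgroup: the derived state is whichever differs from the outgroup's state, so for Character 1, Character 2 the derived state is 'absent', and for the remaining characters it is 'present'.
Character 1 (derived state 'absent') is unique to Heliois (autapomorphy; uninformative for grouping).
Character 2: derived state 'absent' in Microana, Scleroma, and Xiphoma only — synapomorphy for {Microana, Scleroma, Xiphoma}.
Character 3 groups Aelina and Meroion, which is incompatible with the clades supported by the remaining characters; treating it as convergent (homoplasy) costs fewer steps than any alternative tree.
Character 4: derived state 'present' in Scleroma only — an autapomorphy, so it tells us nothing about relationships among taxa.
Character 5 (derived state 'present') is shared by all ingroup taxa — unites the whole ingroup.
Character 6 (derived state 'present') is shared by Meroion, Microana, Scleroma, and Xiphoma — a synapomorphy uniting that clade.
Only Microana and Scleroma show the derived state 'present' for Character 7, supporting them as a clade.
Character 8 (derived state 'present') is shared by Aelina and Heliois — a synapomorphy uniting that clade.
Most parsimonious ingroup topology: ((Heliois,Aelina),(((Scleroma,Microana),Xiphoma),Meroion)).
The clade {Microana, Scleroma} is supported by Character 7: its derived state 'present' occurs in exactly those taxa and in no other taxon (including the outgroup).

Character 7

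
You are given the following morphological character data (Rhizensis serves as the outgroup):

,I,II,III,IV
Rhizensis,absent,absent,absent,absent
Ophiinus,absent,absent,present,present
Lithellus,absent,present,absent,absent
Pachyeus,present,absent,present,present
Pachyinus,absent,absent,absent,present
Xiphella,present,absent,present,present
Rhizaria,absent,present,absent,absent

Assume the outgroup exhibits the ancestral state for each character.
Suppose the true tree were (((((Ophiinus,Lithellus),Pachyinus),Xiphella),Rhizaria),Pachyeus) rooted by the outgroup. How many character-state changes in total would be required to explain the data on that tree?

10

Map each character onto (((((Ophiinus,Lithellus),Pachyinus),Xiphella),Rhizaria),Pachyeus) (rooted by Rhizensis) and count the minimum state changes it requires (Fitch parsimony):
I: 2; II: 2; III: 3; IV: 3.
Total tree length = 10.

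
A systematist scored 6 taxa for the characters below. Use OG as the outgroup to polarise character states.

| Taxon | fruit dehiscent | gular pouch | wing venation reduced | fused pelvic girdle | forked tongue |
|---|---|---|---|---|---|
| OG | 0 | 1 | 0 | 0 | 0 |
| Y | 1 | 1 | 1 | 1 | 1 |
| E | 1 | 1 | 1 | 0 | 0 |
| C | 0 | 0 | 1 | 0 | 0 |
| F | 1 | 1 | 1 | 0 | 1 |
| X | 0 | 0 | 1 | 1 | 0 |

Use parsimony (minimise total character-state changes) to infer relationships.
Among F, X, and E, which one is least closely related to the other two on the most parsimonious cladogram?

X

Character polarity is set by the outgroup: the derived state is whichever differs from the outgroup's state, so for gular pouch the derived state is '0', and for the remaining characters it is '1'.
Only E, F, and Y show the derived state '1' for fruit dehiscent, supporting them as a clade.
Only C and X show the derived state '0' for gular pouch, supporting them as a clade.
wing venation reduced (derived state '1') is shared by all ingroup taxa — unites the whole ingroup.
fused pelvic girdle (state '1') occurs in X and Y but conflicts with the nesting implied by the other characters — most parsimoniously interpreted as homoplasy.
forked tongue: derived state '1' in F and Y only — synapomorphy for {F, Y}.
Most parsimonious ingroup topology: (((Y,F),E),(C,X)).
F and E share a more recent common ancestor with each other than either does with X, so X is the least closely related of the three.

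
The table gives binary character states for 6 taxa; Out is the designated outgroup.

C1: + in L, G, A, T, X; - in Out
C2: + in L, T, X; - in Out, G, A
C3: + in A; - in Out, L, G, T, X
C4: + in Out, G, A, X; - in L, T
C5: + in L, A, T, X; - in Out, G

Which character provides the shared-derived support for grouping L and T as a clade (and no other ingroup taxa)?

C4

Character polarity is set by the outgroup: the derived state is whichever differs from the outgroup's state, so for C4 the derived state is '-', and for the remaining characters it is '+'.
All ingroup taxa share the derived state '+' for C1; it defines the ingroup but does not resolve relationships within it.
C2 (derived state '+') is shared by L, T, and X — a synapomorphy uniting that clade.
C3: derived state '+' in A only — an autapomorphy, so it tells us nothing about relationships among taxa.
Only L and T show the derived state '-' for C4, supporting them as a clade.
C5: derived state '+' in A, L, T, and X only — synapomorphy for {A, L, T, X}.
Most parsimonious ingroup topology: ((((L,T),X),A),G).
The clade {L, T} is supported by C4: its derived state '-' occurs in exactly those taxa and in no other taxon (including the outgroup).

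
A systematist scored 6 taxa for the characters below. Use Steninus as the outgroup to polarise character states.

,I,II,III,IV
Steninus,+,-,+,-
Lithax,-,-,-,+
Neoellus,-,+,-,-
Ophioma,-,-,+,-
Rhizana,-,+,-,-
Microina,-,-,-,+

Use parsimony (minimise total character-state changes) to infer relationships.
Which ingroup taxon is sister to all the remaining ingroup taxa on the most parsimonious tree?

Character polarity is set by the outgroup: the derived state is whichever differs from the outgroup's state, so for I, III the derived state is '-', and for the remaining characters it is '+'.
All ingroup taxa share the derived state '-' for I; it defines the ingroup but does not resolve relationships within it.
II (derived state '+') is shared by Neoellus and Rhizana — a synapomorphy uniting that clade.
III: derived state '-' in Lithax, Microina, Neoellus, and Rhizana only — synapomorphy for {Lithax, Microina, Neoellus, Rhizana}.
IV: derived state '+' in Lithax and Microina only — synapomorphy for {Lithax, Microina}.
Most parsimonious ingroup topology: (((Lithax,Microina),(Neoellus,Rhizana)),Ophioma).
Ophioma is sister to the clade containing all other ingroup taxa, so it is the earliest-diverging (most basal) ingroup lineage.

Ophioma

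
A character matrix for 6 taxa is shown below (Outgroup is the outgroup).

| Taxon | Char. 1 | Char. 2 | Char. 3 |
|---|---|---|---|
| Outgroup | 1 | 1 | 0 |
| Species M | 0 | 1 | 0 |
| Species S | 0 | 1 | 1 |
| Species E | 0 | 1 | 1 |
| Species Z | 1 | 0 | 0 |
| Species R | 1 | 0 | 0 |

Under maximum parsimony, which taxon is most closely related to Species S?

Species E

Character polarity is set by the outgroup: the derived state is whichever differs from the outgroup's state, so for Char. 1, Char. 2 the derived state is '0', and for the remaining characters it is '1'.
Char. 1 (derived state '0') is shared by Species E, Species M, and Species S — a synapomorphy uniting that clade.
Char. 2 (derived state '0') is shared by Species R and Species Z — a synapomorphy uniting that clade.
Only Species E and Species S show the derived state '1' for Char. 3, supporting them as a clade.
Most parsimonious ingroup topology: ((Species M,(Species S,Species E)),(Species Z,Species R)).
Species S and Species E form a cherry on this tree, so they are sister taxa.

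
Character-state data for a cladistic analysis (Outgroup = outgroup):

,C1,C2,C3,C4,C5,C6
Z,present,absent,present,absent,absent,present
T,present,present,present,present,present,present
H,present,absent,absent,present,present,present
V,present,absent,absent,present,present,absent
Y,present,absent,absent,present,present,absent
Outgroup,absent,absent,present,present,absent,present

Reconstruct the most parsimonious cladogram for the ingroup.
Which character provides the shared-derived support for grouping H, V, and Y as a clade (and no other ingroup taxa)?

Character polarity is set by the outgroup: the derived state is whichever differs from the outgroup's state, so for C3, C4, C6 the derived state is 'absent', and for the remaining characters it is 'present'.
All ingroup taxa share the derived state 'present' for C1; it defines the ingroup but does not resolve relationships within it.
C2 (derived state 'present') is unique to T (autapomorphy; uninformative for grouping).
C3 (derived state 'absent') is shared by H, V, and Y — a synapomorphy uniting that clade.
C4 (derived state 'absent') is unique to Z (autapomorphy; uninformative for grouping).
C5 (derived state 'present') is shared by H, T, V, and Y — a synapomorphy uniting that clade.
C6: derived state 'absent' in V and Y only — synapomorphy for {V, Y}.
Most parsimonious ingroup topology: ((((V,Y),H),T),Z).
The clade {H, V, Y} is supported by C3: its derived state 'absent' occurs in exactly those taxa and in no other taxon (including the outgroup).

C3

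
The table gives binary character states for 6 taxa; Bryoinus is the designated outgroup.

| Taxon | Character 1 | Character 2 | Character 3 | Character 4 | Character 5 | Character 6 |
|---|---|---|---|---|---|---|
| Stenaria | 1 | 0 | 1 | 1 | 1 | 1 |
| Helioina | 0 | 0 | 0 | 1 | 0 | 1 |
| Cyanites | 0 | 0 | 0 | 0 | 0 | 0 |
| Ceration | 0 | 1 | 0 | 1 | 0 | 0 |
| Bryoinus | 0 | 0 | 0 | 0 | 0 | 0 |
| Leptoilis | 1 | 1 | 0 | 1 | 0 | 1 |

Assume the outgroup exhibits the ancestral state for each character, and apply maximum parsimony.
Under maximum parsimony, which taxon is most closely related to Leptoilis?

Stenaria

The outgroup has state '0' for every character, so '1' is the derived state throughout.
Character 1 (derived state '1') is shared by Leptoilis and Stenaria — a synapomorphy uniting that clade.
Character 2 groups Ceration and Leptoilis, which is incompatible with the clades supported by the remaining characters; treating it as convergent (homoplasy) costs fewer steps than any alternative tree.
Character 3: derived state '1' in Stenaria only — an autapomorphy, so it tells us nothing about relationships among taxa.
Character 4 (derived state '1') is shared by Ceration, Helioina, Leptoilis, and Stenaria — a synapomorphy uniting that clade.
Character 5: derived state '1' in Stenaria only — an autapomorphy, so it tells us nothing about relationships among taxa.
Character 6: derived state '1' in Helioina, Leptoilis, and Stenaria only — synapomorphy for {Helioina, Leptoilis, Stenaria}.
Most parsimonious ingroup topology: ((((Leptoilis,Stenaria),Helioina),Ceration),Cyanites).
Leptoilis and Stenaria form a cherry on this tree, so they are sister taxa.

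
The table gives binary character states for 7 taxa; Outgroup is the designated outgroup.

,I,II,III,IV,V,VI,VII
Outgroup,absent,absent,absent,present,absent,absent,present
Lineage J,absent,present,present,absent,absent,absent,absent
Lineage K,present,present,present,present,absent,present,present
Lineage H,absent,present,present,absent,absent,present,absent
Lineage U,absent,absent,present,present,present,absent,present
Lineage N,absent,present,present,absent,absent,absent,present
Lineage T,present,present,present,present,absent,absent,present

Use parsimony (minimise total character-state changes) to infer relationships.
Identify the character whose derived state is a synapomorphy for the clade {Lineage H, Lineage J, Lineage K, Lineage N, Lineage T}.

II

Character polarity is set by the outgroup: the derived state is whichever differs from the outgroup's state, so for IV, VII the derived state is 'absent', and for the remaining characters it is 'present'.
I (derived state 'present') is shared by Lineage K and Lineage T — a synapomorphy uniting that clade.
II: derived state 'present' in Lineage H, Lineage J, Lineage K, Lineage N, and Lineage T only — synapomorphy for {Lineage H, Lineage J, Lineage K, Lineage N, Lineage T}.
III (derived state 'present') is shared by all ingroup taxa — unites the whole ingroup.
IV (derived state 'absent') is shared by Lineage H, Lineage J, and Lineage N — a synapomorphy uniting that clade.
V (derived state 'present') is unique to Lineage U (autapomorphy; uninformative for grouping).
VI groups Lineage H and Lineage K, which is incompatible with the clades supported by the remaining characters; treating it as convergent (homoplasy) costs fewer steps than any alternative tree.
VII: derived state 'absent' in Lineage H and Lineage J only — synapomorphy for {Lineage H, Lineage J}.
Most parsimonious ingroup topology: ((((Lineage J,Lineage H),Lineage N),(Lineage K,Lineage T)),Lineage U).
The clade {Lineage H, Lineage J, Lineage K, Lineage N, Lineage T} is supported by II: its derived state 'present' occurs in exactly those taxa and in no other taxon (including the outgroup).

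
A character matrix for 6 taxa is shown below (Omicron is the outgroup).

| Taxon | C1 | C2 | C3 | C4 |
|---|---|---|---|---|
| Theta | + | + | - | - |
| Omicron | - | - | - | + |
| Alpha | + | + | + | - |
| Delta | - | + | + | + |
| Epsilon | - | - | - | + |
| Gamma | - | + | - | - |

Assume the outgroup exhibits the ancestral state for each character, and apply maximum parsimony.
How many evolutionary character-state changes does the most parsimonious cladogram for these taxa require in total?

5

Character polarity is set by the outgroup: the derived state is whichever differs from the outgroup's state, so for C4 the derived state is '-', and for the remaining characters it is '+'.
C1: derived state '+' in Alpha and Theta only — synapomorphy for {Alpha, Theta}.
Only Alpha, Delta, Gamma, and Theta show the derived state '+' for C2, supporting them as a clade.
C3 (state '+') occurs in Alpha and Delta but conflicts with the nesting implied by the other characters — most parsimoniously interpreted as homoplasy.
C4: derived state '-' in Alpha, Gamma, and Theta only — synapomorphy for {Alpha, Gamma, Theta}.
Most parsimonious ingroup topology: ((((Alpha,Theta),Gamma),Delta),Epsilon).
Changes per character on this tree: C1: 1; C2: 1; C3: 2; C4: 1.
Total = 5.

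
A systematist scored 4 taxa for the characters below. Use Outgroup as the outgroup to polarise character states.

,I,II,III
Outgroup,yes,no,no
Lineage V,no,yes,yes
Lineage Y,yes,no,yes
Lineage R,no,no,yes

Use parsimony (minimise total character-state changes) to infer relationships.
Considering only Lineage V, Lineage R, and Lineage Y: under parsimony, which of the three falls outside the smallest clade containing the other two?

Character polarity is set by the outgroup: the derived state is whichever differs from the outgroup's state, so for I the derived state is 'no', and for the remaining characters it is 'yes'.
I (derived state 'no') is shared by Lineage R and Lineage V — a synapomorphy uniting that clade.
II (derived state 'yes') is unique to Lineage V (autapomorphy; uninformative for grouping).
All ingroup taxa share the derived state 'yes' for III; it defines the ingroup but does not resolve relationships within it.
Most parsimonious ingroup topology: ((Lineage V,Lineage R),Lineage Y).
Lineage V and Lineage R share a more recent common ancestor with each other than either does with Lineage Y, so Lineage Y is the least closely related of the three.

Lineage Y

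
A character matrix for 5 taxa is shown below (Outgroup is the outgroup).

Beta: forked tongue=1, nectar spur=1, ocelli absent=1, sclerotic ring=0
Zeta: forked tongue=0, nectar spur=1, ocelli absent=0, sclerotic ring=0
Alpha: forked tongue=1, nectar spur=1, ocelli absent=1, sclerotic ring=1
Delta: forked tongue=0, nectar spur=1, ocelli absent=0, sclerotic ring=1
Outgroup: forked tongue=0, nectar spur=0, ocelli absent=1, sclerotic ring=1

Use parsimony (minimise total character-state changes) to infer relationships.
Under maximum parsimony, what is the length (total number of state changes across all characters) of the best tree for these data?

5

Character polarity is set by the outgroup: the derived state is whichever differs from the outgroup's state, so for ocelli absent, sclerotic ring the derived state is '0', and for the remaining characters it is '1'.
Only Alpha and Beta show the derived state '1' for forked tongue, supporting them as a clade.
nectar spur (derived state '1') is shared by all ingroup taxa — unites the whole ingroup.
ocelli absent: derived state '0' in Delta and Zeta only — synapomorphy for {Delta, Zeta}.
sclerotic ring groups Beta and Zeta, which is incompatible with the clades supported by the remaining characters; treating it as convergent (homoplasy) costs fewer steps than any alternative tree.
Most parsimonious ingroup topology: ((Beta,Alpha),(Delta,Zeta)).
Changes per character on this tree: forked tongue: 1; nectar spur: 1; ocelli absent: 1; sclerotic ring: 2.
Total = 5.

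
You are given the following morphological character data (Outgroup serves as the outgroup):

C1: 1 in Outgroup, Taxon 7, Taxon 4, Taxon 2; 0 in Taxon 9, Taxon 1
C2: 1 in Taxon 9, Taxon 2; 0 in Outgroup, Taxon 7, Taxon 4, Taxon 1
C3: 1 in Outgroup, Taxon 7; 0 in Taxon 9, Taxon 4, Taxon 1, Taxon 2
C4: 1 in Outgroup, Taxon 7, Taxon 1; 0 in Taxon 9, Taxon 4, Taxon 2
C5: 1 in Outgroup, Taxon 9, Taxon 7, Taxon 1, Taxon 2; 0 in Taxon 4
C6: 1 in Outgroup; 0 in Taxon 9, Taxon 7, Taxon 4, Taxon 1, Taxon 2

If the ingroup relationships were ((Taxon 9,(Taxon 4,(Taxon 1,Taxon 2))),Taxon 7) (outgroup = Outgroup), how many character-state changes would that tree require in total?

9

Map each character onto ((Taxon 9,(Taxon 4,(Taxon 1,Taxon 2))),Taxon 7) (rooted by Outgroup) and count the minimum state changes it requires (Fitch parsimony):
C1: 2; C2: 2; C3: 1; C4: 2; C5: 1; C6: 1.
Total tree length = 9.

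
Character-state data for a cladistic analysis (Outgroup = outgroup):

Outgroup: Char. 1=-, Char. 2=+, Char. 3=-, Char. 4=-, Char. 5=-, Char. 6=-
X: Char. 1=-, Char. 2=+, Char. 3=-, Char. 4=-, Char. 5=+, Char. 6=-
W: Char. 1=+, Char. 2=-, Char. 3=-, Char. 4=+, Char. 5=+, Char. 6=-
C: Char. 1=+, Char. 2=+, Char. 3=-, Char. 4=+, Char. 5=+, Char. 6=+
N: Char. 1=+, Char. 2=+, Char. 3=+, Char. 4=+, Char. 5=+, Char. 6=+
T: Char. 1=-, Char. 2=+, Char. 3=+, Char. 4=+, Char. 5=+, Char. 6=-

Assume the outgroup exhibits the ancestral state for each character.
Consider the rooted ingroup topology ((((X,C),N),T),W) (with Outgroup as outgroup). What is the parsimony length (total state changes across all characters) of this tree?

11

Map each character onto ((((X,C),N),T),W) (rooted by Outgroup) and count the minimum state changes it requires (Fitch parsimony):
Char. 1: 3; Char. 2: 1; Char. 3: 2; Char. 4: 2; Char. 5: 1; Char. 6: 2.
Total tree length = 11.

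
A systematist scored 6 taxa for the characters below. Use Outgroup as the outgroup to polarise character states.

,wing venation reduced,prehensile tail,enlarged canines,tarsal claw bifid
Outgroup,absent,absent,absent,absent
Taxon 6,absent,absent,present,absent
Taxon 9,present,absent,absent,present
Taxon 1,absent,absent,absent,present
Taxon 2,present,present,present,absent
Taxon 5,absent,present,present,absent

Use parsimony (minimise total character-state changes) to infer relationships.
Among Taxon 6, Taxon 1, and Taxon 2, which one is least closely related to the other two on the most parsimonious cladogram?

The outgroup has state 'absent' for every character, so 'present' is the derived state throughout.
wing venation reduced (state 'present') occurs in Taxon 2 and Taxon 9 but conflicts with the nesting implied by the other characters — most parsimoniously interpreted as homoplasy.
Only Taxon 2 and Taxon 5 show the derived state 'present' for prehensile tail, supporting them as a clade.
enlarged canines: derived state 'present' in Taxon 2, Taxon 5, and Taxon 6 only — synapomorphy for {Taxon 2, Taxon 5, Taxon 6}.
tarsal claw bifid: derived state 'present' in Taxon 1 and Taxon 9 only — synapomorphy for {Taxon 1, Taxon 9}.
Most parsimonious ingroup topology: ((Taxon 6,(Taxon 2,Taxon 5)),(Taxon 9,Taxon 1)).
Taxon 2 and Taxon 6 share a more recent common ancestor with each other than either does with Taxon 1, so Taxon 1 is the least closely related of the three.

Taxon 1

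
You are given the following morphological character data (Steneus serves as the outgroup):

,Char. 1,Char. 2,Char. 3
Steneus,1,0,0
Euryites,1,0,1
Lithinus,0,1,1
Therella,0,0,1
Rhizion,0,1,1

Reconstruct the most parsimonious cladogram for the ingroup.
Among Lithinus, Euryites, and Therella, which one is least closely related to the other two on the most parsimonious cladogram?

Character polarity is set by the outgroup: the derived state is whichever differs from the outgroup's state, so for Char. 1 the derived state is '0', and for the remaining characters it is '1'.
Char. 1 (derived state '0') is shared by Lithinus, Rhizion, and Therella — a synapomorphy uniting that clade.
Char. 2 (derived state '1') is shared by Lithinus and Rhizion — a synapomorphy uniting that clade.
All ingroup taxa share the derived state '1' for Char. 3; it defines the ingroup but does not resolve relationships within it.
Most parsimonious ingroup topology: (((Lithinus,Rhizion),Therella),Euryites).
Lithinus and Therella share a more recent common ancestor with each other than either does with Euryites, so Euryites is the least closely related of the three.

Euryites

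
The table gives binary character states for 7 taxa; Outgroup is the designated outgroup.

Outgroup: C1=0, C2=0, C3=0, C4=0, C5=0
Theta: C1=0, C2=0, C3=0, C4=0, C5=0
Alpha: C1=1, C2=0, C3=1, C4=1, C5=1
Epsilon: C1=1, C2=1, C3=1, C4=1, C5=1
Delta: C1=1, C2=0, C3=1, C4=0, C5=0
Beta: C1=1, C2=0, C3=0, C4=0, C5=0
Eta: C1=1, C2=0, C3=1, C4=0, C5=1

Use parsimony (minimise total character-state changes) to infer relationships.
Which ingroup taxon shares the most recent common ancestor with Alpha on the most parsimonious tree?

Epsilon

The outgroup has state '0' for every character, so '1' is the derived state throughout.
Only Alpha, Beta, Delta, Epsilon, and Eta show the derived state '1' for C1, supporting them as a clade.
C2: derived state '1' in Epsilon only — an autapomorphy, so it tells us nothing about relationships among taxa.
Only Alpha, Delta, Epsilon, and Eta show the derived state '1' for C3, supporting them as a clade.
C4: derived state '1' in Alpha and Epsilon only — synapomorphy for {Alpha, Epsilon}.
Only Alpha, Epsilon, and Eta show the derived state '1' for C5, supporting them as a clade.
Most parsimonious ingroup topology: (Theta,((((Alpha,Epsilon),Eta),Delta),Beta)).
Alpha and Epsilon form a cherry on this tree, so they are sister taxa.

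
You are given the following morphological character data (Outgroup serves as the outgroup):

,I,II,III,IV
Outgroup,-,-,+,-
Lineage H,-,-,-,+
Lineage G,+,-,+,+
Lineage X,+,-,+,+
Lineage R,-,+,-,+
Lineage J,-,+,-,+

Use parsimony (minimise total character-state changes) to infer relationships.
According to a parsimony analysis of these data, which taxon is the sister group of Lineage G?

Character polarity is set by the outgroup: the derived state is whichever differs from the outgroup's state, so for III the derived state is '-', and for the remaining characters it is '+'.
I: derived state '+' in Lineage G and Lineage X only — synapomorphy for {Lineage G, Lineage X}.
II: derived state '+' in Lineage J and Lineage R only — synapomorphy for {Lineage J, Lineage R}.
III (derived state '-') is shared by Lineage H, Lineage J, and Lineage R — a synapomorphy uniting that clade.
IV (derived state '+') is shared by all ingroup taxa — unites the whole ingroup.
Most parsimonious ingroup topology: ((Lineage H,(Lineage R,Lineage J)),(Lineage G,Lineage X)).
Lineage G and Lineage X form a cherry on this tree, so they are sister taxa.

Lineage X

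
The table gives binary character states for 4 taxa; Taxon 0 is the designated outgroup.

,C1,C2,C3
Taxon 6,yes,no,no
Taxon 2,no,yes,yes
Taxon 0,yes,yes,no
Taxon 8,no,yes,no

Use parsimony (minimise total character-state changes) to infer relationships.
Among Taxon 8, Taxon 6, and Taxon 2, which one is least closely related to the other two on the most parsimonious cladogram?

Character polarity is set by the outgroup: the derived state is whichever differs from the outgroup's state, so for C1, C2 the derived state is 'no', and for the remaining characters it is 'yes'.
Only Taxon 2 and Taxon 8 show the derived state 'no' for C1, supporting them as a clade.
C2 (derived state 'no') is unique to Taxon 6 (autapomorphy; uninformative for grouping).
C3 (derived state 'yes') is unique to Taxon 2 (autapomorphy; uninformative for grouping).
Most parsimonious ingroup topology: (Taxon 6,(Taxon 8,Taxon 2)).
Taxon 2 and Taxon 8 share a more recent common ancestor with each other than either does with Taxon 6, so Taxon 6 is the least closely related of the three.

Taxon 6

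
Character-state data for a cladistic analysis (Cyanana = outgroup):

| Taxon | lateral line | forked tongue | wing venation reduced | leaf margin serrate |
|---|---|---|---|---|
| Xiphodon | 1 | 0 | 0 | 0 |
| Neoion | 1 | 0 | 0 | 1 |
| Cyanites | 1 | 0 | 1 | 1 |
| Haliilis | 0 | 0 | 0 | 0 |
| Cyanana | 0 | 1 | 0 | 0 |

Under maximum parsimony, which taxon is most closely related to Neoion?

Cyanites

Character polarity is set by the outgroup: the derived state is whichever differs from the outgroup's state, so for forked tongue the derived state is '0', and for the remaining characters it is '1'.
Only Cyanites, Neoion, and Xiphodon show the derived state '1' for lateral line, supporting them as a clade.
forked tongue (derived state '0') is shared by all ingroup taxa — unites the whole ingroup.
wing venation reduced: derived state '1' in Cyanites only — an autapomorphy, so it tells us nothing about relationships among taxa.
Only Cyanites and Neoion show the derived state '1' for leaf margin serrate, supporting them as a clade.
Most parsimonious ingroup topology: (((Cyanites,Neoion),Xiphodon),Haliilis).
Neoion and Cyanites form a cherry on this tree, so they are sister taxa.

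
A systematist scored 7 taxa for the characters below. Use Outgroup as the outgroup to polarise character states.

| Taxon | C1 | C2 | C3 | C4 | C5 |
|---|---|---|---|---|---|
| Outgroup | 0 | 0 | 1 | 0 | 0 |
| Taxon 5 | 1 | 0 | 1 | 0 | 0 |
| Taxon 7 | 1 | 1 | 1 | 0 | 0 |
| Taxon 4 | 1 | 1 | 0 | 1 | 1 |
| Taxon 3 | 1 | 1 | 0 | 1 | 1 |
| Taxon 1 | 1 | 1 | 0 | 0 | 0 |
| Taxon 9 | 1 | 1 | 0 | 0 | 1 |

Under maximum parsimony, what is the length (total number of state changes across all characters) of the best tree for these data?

Character polarity is set by the outgroup: the derived state is whichever differs from the outgroup's state, so for C3 the derived state is '0', and for the remaining characters it is '1'.
C1 (derived state '1') is shared by all ingroup taxa — unites the whole ingroup.
C2 (derived state '1') is shared by Taxon 1, Taxon 3, Taxon 4, Taxon 7, and Taxon 9 — a synapomorphy uniting that clade.
C3: derived state '0' in Taxon 1, Taxon 3, Taxon 4, and Taxon 9 only — synapomorphy for {Taxon 1, Taxon 3, Taxon 4, Taxon 9}.
Only Taxon 3 and Taxon 4 show the derived state '1' for C4, supporting them as a clade.
C5 (derived state '1') is shared by Taxon 3, Taxon 4, and Taxon 9 — a synapomorphy uniting that clade.
Most parsimonious ingroup topology: ((((Taxon 9,(Taxon 3,Taxon 4)),Taxon 1),Taxon 7),Taxon 5).
Changes per character on this tree: C1: 1; C2: 1; C3: 1; C4: 1; C5: 1.
Total = 5.

5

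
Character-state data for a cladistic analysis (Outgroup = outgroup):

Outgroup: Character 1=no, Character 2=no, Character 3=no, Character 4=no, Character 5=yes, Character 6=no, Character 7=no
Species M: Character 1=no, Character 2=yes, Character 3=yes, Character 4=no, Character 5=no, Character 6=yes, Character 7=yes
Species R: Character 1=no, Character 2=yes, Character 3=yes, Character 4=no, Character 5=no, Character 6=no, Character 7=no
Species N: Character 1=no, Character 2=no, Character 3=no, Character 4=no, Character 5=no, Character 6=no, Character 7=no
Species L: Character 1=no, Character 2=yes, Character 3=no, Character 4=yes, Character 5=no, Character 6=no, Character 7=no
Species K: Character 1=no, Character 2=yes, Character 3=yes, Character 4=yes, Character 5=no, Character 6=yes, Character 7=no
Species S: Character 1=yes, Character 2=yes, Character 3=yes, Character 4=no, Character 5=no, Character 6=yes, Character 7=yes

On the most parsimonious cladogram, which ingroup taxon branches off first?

Species N

Character polarity is set by the outgroup: the derived state is whichever differs from the outgroup's state, so for Character 5 the derived state is 'no', and for the remaining characters it is 'yes'.
Character 1: derived state 'yes' in Species S only — an autapomorphy, so it tells us nothing about relationships among taxa.
Character 2 (derived state 'yes') is shared by Species K, Species L, Species M, Species R, and Species S — a synapomorphy uniting that clade.
Character 3 (derived state 'yes') is shared by Species K, Species M, Species R, and Species S — a synapomorphy uniting that clade.
Character 4 groups Species K and Species L, which is incompatible with the clades supported by the remaining characters; treating it as convergent (homoplasy) costs fewer steps than any alternative tree.
Character 5 (derived state 'no') is shared by all ingroup taxa — unites the whole ingroup.
Character 6 (derived state 'yes') is shared by Species K, Species M, and Species S — a synapomorphy uniting that clade.
Only Species M and Species S show the derived state 'yes' for Character 7, supporting them as a clade.
Most parsimonious ingroup topology: (((((Species M,Species S),Species K),Species R),Species L),Species N).
Species N is sister to the clade containing all other ingroup taxa, so it is the earliest-diverging (most basal) ingroup lineage.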